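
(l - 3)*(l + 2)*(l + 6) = l^3 + 5*l^2 - 12*l - 36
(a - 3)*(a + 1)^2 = a^3 - a^2 - 5*a - 3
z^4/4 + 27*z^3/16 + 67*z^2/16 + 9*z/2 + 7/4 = (z/2 + 1/2)*(z/2 + 1)*(z + 7/4)*(z + 2)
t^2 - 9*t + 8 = (t - 8)*(t - 1)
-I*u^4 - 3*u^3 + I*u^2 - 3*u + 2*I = (u - 2*I)*(u - I)^2*(-I*u + 1)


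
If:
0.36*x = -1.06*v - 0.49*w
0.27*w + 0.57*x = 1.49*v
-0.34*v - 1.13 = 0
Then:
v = -3.32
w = 20.82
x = -18.55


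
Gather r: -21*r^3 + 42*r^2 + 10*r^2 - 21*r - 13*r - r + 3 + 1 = -21*r^3 + 52*r^2 - 35*r + 4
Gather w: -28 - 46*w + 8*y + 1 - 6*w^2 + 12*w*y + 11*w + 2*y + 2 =-6*w^2 + w*(12*y - 35) + 10*y - 25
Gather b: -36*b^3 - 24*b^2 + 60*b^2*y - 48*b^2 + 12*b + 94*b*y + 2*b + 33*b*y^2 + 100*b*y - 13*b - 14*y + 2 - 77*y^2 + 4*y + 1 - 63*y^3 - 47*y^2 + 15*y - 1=-36*b^3 + b^2*(60*y - 72) + b*(33*y^2 + 194*y + 1) - 63*y^3 - 124*y^2 + 5*y + 2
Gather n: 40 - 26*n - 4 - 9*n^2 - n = -9*n^2 - 27*n + 36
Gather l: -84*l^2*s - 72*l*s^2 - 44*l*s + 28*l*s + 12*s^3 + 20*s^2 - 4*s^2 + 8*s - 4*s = -84*l^2*s + l*(-72*s^2 - 16*s) + 12*s^3 + 16*s^2 + 4*s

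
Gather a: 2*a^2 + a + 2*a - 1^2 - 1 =2*a^2 + 3*a - 2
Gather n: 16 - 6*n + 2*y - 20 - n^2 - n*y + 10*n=-n^2 + n*(4 - y) + 2*y - 4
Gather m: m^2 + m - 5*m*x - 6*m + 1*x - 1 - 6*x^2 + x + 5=m^2 + m*(-5*x - 5) - 6*x^2 + 2*x + 4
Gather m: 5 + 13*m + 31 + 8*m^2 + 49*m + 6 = 8*m^2 + 62*m + 42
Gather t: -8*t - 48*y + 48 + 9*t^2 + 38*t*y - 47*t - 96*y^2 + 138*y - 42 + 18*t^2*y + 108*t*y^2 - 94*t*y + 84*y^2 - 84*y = t^2*(18*y + 9) + t*(108*y^2 - 56*y - 55) - 12*y^2 + 6*y + 6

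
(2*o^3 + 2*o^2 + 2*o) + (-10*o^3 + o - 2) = -8*o^3 + 2*o^2 + 3*o - 2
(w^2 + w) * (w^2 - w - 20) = w^4 - 21*w^2 - 20*w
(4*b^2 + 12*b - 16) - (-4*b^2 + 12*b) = 8*b^2 - 16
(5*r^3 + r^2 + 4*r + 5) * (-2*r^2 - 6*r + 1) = -10*r^5 - 32*r^4 - 9*r^3 - 33*r^2 - 26*r + 5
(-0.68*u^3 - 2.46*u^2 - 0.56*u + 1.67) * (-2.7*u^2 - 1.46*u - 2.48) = 1.836*u^5 + 7.6348*u^4 + 6.79*u^3 + 2.4094*u^2 - 1.0494*u - 4.1416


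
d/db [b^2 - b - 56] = 2*b - 1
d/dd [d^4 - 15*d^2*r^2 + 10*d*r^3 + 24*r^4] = 4*d^3 - 30*d*r^2 + 10*r^3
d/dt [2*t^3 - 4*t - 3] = 6*t^2 - 4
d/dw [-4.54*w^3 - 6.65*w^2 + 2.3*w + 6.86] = -13.62*w^2 - 13.3*w + 2.3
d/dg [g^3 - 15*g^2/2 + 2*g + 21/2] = 3*g^2 - 15*g + 2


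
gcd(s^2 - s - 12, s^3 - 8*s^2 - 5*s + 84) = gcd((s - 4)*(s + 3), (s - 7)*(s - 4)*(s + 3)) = s^2 - s - 12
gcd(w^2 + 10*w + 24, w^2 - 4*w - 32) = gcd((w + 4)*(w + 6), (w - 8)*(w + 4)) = w + 4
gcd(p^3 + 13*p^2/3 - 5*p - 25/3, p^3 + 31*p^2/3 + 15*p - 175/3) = p^2 + 10*p/3 - 25/3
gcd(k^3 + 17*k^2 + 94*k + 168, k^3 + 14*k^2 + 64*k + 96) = k^2 + 10*k + 24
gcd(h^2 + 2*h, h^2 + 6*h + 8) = h + 2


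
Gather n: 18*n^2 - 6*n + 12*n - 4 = 18*n^2 + 6*n - 4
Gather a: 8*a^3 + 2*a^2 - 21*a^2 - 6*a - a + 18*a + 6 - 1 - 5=8*a^3 - 19*a^2 + 11*a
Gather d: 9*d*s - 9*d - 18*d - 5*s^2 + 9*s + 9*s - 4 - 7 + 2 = d*(9*s - 27) - 5*s^2 + 18*s - 9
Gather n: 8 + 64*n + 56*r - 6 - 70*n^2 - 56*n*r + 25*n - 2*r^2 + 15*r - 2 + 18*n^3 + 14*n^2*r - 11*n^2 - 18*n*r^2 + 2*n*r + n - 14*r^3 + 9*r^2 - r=18*n^3 + n^2*(14*r - 81) + n*(-18*r^2 - 54*r + 90) - 14*r^3 + 7*r^2 + 70*r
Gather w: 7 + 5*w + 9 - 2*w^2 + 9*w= -2*w^2 + 14*w + 16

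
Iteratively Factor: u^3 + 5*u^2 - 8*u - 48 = (u - 3)*(u^2 + 8*u + 16) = (u - 3)*(u + 4)*(u + 4)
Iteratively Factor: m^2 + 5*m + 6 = (m + 3)*(m + 2)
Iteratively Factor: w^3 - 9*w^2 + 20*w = (w)*(w^2 - 9*w + 20) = w*(w - 4)*(w - 5)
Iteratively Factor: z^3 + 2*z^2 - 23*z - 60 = (z - 5)*(z^2 + 7*z + 12) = (z - 5)*(z + 3)*(z + 4)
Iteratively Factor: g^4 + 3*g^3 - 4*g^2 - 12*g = (g + 3)*(g^3 - 4*g) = (g - 2)*(g + 3)*(g^2 + 2*g) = (g - 2)*(g + 2)*(g + 3)*(g)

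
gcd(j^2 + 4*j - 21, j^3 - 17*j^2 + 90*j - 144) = j - 3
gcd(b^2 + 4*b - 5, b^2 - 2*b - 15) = 1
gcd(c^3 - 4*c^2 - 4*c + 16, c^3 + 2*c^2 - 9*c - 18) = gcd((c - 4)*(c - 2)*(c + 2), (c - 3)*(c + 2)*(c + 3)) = c + 2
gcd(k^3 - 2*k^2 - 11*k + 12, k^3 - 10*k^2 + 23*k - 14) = k - 1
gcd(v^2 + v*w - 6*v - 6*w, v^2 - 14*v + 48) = v - 6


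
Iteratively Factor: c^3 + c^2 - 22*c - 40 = (c + 4)*(c^2 - 3*c - 10) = (c - 5)*(c + 4)*(c + 2)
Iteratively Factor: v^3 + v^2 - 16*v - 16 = (v - 4)*(v^2 + 5*v + 4) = (v - 4)*(v + 1)*(v + 4)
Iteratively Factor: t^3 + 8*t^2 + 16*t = (t + 4)*(t^2 + 4*t) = (t + 4)^2*(t)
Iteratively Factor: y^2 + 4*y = (y)*(y + 4)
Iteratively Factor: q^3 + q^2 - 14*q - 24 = (q + 2)*(q^2 - q - 12) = (q - 4)*(q + 2)*(q + 3)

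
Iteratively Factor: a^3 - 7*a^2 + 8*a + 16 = (a + 1)*(a^2 - 8*a + 16) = (a - 4)*(a + 1)*(a - 4)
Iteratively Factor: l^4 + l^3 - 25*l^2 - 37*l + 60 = (l - 5)*(l^3 + 6*l^2 + 5*l - 12) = (l - 5)*(l + 4)*(l^2 + 2*l - 3) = (l - 5)*(l - 1)*(l + 4)*(l + 3)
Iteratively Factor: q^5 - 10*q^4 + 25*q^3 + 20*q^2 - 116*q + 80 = (q - 5)*(q^4 - 5*q^3 + 20*q - 16) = (q - 5)*(q + 2)*(q^3 - 7*q^2 + 14*q - 8) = (q - 5)*(q - 2)*(q + 2)*(q^2 - 5*q + 4) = (q - 5)*(q - 4)*(q - 2)*(q + 2)*(q - 1)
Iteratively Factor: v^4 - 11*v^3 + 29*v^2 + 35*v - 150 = (v - 5)*(v^3 - 6*v^2 - v + 30) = (v - 5)*(v - 3)*(v^2 - 3*v - 10) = (v - 5)*(v - 3)*(v + 2)*(v - 5)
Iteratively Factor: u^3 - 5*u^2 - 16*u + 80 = (u - 5)*(u^2 - 16) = (u - 5)*(u + 4)*(u - 4)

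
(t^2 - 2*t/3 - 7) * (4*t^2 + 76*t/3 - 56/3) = 4*t^4 + 68*t^3/3 - 572*t^2/9 - 1484*t/9 + 392/3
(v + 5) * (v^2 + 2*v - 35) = v^3 + 7*v^2 - 25*v - 175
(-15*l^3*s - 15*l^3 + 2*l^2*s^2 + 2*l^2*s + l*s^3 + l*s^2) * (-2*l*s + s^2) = 30*l^4*s^2 + 30*l^4*s - 19*l^3*s^3 - 19*l^3*s^2 + l*s^5 + l*s^4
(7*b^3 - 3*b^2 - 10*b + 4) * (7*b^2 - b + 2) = 49*b^5 - 28*b^4 - 53*b^3 + 32*b^2 - 24*b + 8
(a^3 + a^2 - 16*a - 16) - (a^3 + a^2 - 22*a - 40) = 6*a + 24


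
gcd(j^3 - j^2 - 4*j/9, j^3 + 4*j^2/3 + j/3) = j^2 + j/3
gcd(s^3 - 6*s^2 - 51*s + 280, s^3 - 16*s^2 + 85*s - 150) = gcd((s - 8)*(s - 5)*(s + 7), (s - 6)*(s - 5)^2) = s - 5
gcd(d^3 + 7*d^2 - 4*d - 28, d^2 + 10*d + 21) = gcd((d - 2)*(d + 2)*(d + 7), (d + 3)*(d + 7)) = d + 7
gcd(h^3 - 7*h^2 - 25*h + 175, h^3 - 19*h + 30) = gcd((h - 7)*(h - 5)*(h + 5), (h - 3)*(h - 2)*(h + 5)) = h + 5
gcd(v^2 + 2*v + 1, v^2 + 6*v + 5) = v + 1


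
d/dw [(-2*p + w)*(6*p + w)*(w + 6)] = -12*p^2 + 8*p*w + 24*p + 3*w^2 + 12*w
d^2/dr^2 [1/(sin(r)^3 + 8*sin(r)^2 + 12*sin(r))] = (-9*sin(r)^3 - 88*sin(r)^2 - 268*sin(r) - 160 + 312/sin(r) + 576/sin(r)^2 + 288/sin(r)^3)/((sin(r) + 2)^3*(sin(r) + 6)^3)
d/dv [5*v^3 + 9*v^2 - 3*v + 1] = 15*v^2 + 18*v - 3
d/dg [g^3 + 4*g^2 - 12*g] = 3*g^2 + 8*g - 12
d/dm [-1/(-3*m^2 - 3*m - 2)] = 3*(-2*m - 1)/(3*m^2 + 3*m + 2)^2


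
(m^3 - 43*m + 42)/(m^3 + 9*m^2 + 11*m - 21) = (m - 6)/(m + 3)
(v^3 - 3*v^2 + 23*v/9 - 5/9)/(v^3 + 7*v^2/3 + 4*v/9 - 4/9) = (3*v^2 - 8*v + 5)/(3*v^2 + 8*v + 4)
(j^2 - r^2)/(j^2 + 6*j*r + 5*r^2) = (j - r)/(j + 5*r)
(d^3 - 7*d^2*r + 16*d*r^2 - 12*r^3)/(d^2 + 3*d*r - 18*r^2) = (d^2 - 4*d*r + 4*r^2)/(d + 6*r)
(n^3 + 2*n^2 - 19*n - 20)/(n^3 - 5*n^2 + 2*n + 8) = (n + 5)/(n - 2)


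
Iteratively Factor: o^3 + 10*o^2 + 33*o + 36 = (o + 4)*(o^2 + 6*o + 9) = (o + 3)*(o + 4)*(o + 3)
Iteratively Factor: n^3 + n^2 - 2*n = (n + 2)*(n^2 - n) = (n - 1)*(n + 2)*(n)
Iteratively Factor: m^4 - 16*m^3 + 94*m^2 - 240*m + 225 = (m - 5)*(m^3 - 11*m^2 + 39*m - 45) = (m - 5)^2*(m^2 - 6*m + 9) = (m - 5)^2*(m - 3)*(m - 3)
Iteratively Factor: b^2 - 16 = (b + 4)*(b - 4)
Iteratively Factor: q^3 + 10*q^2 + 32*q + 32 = (q + 4)*(q^2 + 6*q + 8) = (q + 4)^2*(q + 2)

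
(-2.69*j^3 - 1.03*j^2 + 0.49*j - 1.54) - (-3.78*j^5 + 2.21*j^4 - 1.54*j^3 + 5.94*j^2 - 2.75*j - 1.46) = 3.78*j^5 - 2.21*j^4 - 1.15*j^3 - 6.97*j^2 + 3.24*j - 0.0800000000000001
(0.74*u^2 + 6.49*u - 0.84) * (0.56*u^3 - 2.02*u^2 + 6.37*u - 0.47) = 0.4144*u^5 + 2.1396*u^4 - 8.8664*u^3 + 42.6903*u^2 - 8.4011*u + 0.3948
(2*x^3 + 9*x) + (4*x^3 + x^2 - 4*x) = 6*x^3 + x^2 + 5*x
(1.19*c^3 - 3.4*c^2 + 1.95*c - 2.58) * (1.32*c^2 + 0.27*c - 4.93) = 1.5708*c^5 - 4.1667*c^4 - 4.2107*c^3 + 13.8829*c^2 - 10.3101*c + 12.7194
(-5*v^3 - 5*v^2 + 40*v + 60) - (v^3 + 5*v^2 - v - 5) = -6*v^3 - 10*v^2 + 41*v + 65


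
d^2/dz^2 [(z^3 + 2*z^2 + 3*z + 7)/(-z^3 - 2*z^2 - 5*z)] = 2*(6*z^5 - 30*z^4 - 114*z^3 - 189*z^2 - 210*z - 175)/(z^3*(z^6 + 6*z^5 + 27*z^4 + 68*z^3 + 135*z^2 + 150*z + 125))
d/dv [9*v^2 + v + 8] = 18*v + 1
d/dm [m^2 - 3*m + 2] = 2*m - 3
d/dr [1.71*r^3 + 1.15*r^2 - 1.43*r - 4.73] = 5.13*r^2 + 2.3*r - 1.43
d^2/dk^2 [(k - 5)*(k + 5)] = 2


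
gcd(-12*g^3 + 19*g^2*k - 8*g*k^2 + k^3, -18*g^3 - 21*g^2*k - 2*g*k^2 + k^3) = 1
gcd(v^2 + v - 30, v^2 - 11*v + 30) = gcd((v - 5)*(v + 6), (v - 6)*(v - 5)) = v - 5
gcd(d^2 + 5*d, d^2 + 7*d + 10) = d + 5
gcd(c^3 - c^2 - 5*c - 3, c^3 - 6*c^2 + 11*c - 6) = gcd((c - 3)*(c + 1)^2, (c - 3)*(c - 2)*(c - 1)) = c - 3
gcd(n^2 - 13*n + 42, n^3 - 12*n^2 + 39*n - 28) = n - 7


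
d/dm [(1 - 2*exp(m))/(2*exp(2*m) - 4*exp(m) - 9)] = (4*exp(2*m) - 4*exp(m) + 22)*exp(m)/(4*exp(4*m) - 16*exp(3*m) - 20*exp(2*m) + 72*exp(m) + 81)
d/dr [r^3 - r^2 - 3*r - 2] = 3*r^2 - 2*r - 3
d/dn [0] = 0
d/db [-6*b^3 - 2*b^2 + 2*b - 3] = -18*b^2 - 4*b + 2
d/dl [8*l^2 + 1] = 16*l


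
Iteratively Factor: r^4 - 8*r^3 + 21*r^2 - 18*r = (r)*(r^3 - 8*r^2 + 21*r - 18) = r*(r - 3)*(r^2 - 5*r + 6) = r*(r - 3)*(r - 2)*(r - 3)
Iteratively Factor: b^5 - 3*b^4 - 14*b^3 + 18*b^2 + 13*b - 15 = (b + 3)*(b^4 - 6*b^3 + 4*b^2 + 6*b - 5) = (b - 1)*(b + 3)*(b^3 - 5*b^2 - b + 5) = (b - 1)^2*(b + 3)*(b^2 - 4*b - 5) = (b - 5)*(b - 1)^2*(b + 3)*(b + 1)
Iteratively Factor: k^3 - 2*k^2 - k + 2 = (k - 2)*(k^2 - 1) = (k - 2)*(k - 1)*(k + 1)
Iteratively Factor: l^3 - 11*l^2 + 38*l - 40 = (l - 5)*(l^2 - 6*l + 8) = (l - 5)*(l - 4)*(l - 2)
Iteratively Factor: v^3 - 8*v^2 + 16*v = (v)*(v^2 - 8*v + 16) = v*(v - 4)*(v - 4)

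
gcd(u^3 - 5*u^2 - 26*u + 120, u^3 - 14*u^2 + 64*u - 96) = u^2 - 10*u + 24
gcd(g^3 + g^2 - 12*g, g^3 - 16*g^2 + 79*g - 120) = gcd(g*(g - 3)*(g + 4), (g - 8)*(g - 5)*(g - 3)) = g - 3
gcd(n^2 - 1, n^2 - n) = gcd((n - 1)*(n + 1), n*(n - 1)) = n - 1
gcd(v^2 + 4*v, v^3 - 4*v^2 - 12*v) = v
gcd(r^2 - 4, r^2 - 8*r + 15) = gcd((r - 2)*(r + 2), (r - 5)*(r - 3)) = 1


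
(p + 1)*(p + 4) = p^2 + 5*p + 4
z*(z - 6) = z^2 - 6*z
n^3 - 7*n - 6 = (n - 3)*(n + 1)*(n + 2)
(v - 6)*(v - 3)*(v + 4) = v^3 - 5*v^2 - 18*v + 72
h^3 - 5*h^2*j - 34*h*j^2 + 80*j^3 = (h - 8*j)*(h - 2*j)*(h + 5*j)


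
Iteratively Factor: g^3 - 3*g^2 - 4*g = (g)*(g^2 - 3*g - 4) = g*(g + 1)*(g - 4)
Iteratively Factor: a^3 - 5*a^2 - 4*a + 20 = (a - 5)*(a^2 - 4) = (a - 5)*(a + 2)*(a - 2)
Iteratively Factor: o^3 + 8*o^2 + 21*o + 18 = (o + 2)*(o^2 + 6*o + 9) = (o + 2)*(o + 3)*(o + 3)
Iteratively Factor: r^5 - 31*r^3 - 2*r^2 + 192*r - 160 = (r - 2)*(r^4 + 2*r^3 - 27*r^2 - 56*r + 80) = (r - 2)*(r - 1)*(r^3 + 3*r^2 - 24*r - 80) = (r - 2)*(r - 1)*(r + 4)*(r^2 - r - 20) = (r - 5)*(r - 2)*(r - 1)*(r + 4)*(r + 4)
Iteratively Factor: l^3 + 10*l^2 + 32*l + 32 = (l + 2)*(l^2 + 8*l + 16) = (l + 2)*(l + 4)*(l + 4)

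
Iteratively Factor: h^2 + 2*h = (h)*(h + 2)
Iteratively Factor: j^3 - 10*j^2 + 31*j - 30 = (j - 5)*(j^2 - 5*j + 6) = (j - 5)*(j - 3)*(j - 2)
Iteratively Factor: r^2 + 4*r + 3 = (r + 1)*(r + 3)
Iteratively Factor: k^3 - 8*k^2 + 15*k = (k - 3)*(k^2 - 5*k) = (k - 5)*(k - 3)*(k)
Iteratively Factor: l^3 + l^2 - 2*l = (l)*(l^2 + l - 2) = l*(l - 1)*(l + 2)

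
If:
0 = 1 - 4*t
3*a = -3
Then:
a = -1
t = 1/4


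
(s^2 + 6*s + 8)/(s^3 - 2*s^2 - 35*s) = (s^2 + 6*s + 8)/(s*(s^2 - 2*s - 35))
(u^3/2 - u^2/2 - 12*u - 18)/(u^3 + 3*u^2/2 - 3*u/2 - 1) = (u^2 - 3*u - 18)/(2*u^2 - u - 1)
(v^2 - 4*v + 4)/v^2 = 1 - 4/v + 4/v^2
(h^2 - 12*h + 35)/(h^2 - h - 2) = (-h^2 + 12*h - 35)/(-h^2 + h + 2)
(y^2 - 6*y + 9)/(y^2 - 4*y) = (y^2 - 6*y + 9)/(y*(y - 4))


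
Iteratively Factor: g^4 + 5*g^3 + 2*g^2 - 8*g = (g)*(g^3 + 5*g^2 + 2*g - 8) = g*(g - 1)*(g^2 + 6*g + 8) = g*(g - 1)*(g + 4)*(g + 2)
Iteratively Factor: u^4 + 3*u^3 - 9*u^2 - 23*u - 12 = (u - 3)*(u^3 + 6*u^2 + 9*u + 4) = (u - 3)*(u + 1)*(u^2 + 5*u + 4) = (u - 3)*(u + 1)*(u + 4)*(u + 1)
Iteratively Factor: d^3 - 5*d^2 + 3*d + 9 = (d - 3)*(d^2 - 2*d - 3) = (d - 3)*(d + 1)*(d - 3)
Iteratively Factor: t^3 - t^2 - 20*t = (t + 4)*(t^2 - 5*t) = t*(t + 4)*(t - 5)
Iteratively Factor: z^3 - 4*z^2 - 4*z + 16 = (z - 2)*(z^2 - 2*z - 8) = (z - 2)*(z + 2)*(z - 4)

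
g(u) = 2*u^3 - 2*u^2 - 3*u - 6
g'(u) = 6*u^2 - 4*u - 3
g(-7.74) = -1029.96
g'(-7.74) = 387.41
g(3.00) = 21.00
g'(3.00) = 39.00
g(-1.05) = -7.37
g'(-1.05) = 7.82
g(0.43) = -7.50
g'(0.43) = -3.61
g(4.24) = 97.77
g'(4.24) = 87.91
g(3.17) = 28.10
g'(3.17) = 44.61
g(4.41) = 113.41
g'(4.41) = 96.05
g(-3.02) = -70.27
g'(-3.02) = 63.80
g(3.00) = 21.00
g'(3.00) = 39.00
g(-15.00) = -7161.00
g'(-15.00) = 1407.00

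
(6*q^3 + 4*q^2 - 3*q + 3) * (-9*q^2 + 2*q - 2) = -54*q^5 - 24*q^4 + 23*q^3 - 41*q^2 + 12*q - 6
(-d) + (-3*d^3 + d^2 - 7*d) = -3*d^3 + d^2 - 8*d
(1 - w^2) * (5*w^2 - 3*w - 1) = -5*w^4 + 3*w^3 + 6*w^2 - 3*w - 1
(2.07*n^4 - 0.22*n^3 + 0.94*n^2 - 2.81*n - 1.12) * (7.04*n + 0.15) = 14.5728*n^5 - 1.2383*n^4 + 6.5846*n^3 - 19.6414*n^2 - 8.3063*n - 0.168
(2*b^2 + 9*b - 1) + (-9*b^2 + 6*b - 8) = -7*b^2 + 15*b - 9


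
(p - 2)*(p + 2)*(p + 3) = p^3 + 3*p^2 - 4*p - 12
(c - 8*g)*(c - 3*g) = c^2 - 11*c*g + 24*g^2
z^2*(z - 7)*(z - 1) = z^4 - 8*z^3 + 7*z^2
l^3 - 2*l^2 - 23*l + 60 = (l - 4)*(l - 3)*(l + 5)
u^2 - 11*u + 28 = (u - 7)*(u - 4)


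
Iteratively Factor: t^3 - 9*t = (t + 3)*(t^2 - 3*t) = t*(t + 3)*(t - 3)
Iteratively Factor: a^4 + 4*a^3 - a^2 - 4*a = (a - 1)*(a^3 + 5*a^2 + 4*a) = (a - 1)*(a + 4)*(a^2 + a) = a*(a - 1)*(a + 4)*(a + 1)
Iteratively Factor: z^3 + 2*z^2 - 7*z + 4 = (z - 1)*(z^2 + 3*z - 4) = (z - 1)^2*(z + 4)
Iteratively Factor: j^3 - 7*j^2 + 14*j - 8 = (j - 1)*(j^2 - 6*j + 8) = (j - 2)*(j - 1)*(j - 4)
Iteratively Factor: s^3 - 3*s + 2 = (s - 1)*(s^2 + s - 2) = (s - 1)^2*(s + 2)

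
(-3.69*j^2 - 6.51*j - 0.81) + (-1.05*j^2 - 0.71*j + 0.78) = -4.74*j^2 - 7.22*j - 0.03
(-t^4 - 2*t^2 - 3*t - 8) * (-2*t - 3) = 2*t^5 + 3*t^4 + 4*t^3 + 12*t^2 + 25*t + 24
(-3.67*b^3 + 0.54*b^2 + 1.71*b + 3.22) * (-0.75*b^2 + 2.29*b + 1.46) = 2.7525*b^5 - 8.8093*b^4 - 5.4041*b^3 + 2.2893*b^2 + 9.8704*b + 4.7012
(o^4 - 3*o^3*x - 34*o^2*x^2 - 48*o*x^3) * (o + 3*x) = o^5 - 43*o^3*x^2 - 150*o^2*x^3 - 144*o*x^4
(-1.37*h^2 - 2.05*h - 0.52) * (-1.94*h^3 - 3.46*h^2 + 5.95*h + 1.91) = 2.6578*h^5 + 8.7172*h^4 - 0.0497000000000014*h^3 - 13.015*h^2 - 7.0095*h - 0.9932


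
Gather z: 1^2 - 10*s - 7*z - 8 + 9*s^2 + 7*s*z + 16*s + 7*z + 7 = 9*s^2 + 7*s*z + 6*s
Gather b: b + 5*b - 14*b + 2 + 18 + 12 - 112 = -8*b - 80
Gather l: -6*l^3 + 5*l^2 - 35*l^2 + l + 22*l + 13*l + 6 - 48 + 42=-6*l^3 - 30*l^2 + 36*l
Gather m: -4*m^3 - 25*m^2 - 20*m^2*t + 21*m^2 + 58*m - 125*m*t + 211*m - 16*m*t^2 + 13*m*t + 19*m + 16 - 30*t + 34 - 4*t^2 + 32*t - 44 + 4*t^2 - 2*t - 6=-4*m^3 + m^2*(-20*t - 4) + m*(-16*t^2 - 112*t + 288)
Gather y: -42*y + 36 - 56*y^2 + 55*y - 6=-56*y^2 + 13*y + 30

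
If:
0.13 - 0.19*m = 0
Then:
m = 0.68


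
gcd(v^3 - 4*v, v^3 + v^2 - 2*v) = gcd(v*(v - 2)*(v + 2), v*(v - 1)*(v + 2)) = v^2 + 2*v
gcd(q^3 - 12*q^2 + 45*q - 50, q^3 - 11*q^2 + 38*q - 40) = q^2 - 7*q + 10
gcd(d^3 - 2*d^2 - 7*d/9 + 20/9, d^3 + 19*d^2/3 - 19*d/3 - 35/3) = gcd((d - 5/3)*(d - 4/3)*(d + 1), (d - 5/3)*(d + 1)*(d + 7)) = d^2 - 2*d/3 - 5/3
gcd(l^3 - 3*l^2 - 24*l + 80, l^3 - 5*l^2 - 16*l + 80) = l - 4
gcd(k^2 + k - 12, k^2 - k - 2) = 1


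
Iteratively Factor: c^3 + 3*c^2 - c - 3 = (c - 1)*(c^2 + 4*c + 3) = (c - 1)*(c + 3)*(c + 1)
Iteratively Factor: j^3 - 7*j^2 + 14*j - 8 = (j - 4)*(j^2 - 3*j + 2) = (j - 4)*(j - 1)*(j - 2)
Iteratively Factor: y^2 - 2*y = (y)*(y - 2)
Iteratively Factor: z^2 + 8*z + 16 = (z + 4)*(z + 4)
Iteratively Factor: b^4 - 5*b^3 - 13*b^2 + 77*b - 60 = (b - 1)*(b^3 - 4*b^2 - 17*b + 60) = (b - 1)*(b + 4)*(b^2 - 8*b + 15) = (b - 3)*(b - 1)*(b + 4)*(b - 5)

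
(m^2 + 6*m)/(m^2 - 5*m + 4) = m*(m + 6)/(m^2 - 5*m + 4)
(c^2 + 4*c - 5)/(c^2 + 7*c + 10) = (c - 1)/(c + 2)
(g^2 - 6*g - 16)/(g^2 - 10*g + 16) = (g + 2)/(g - 2)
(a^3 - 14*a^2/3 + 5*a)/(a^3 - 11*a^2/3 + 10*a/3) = (a - 3)/(a - 2)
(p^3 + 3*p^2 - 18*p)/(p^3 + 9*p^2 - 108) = p/(p + 6)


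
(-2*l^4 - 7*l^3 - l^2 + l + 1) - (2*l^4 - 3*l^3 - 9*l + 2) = -4*l^4 - 4*l^3 - l^2 + 10*l - 1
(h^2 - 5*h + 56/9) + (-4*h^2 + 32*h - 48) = -3*h^2 + 27*h - 376/9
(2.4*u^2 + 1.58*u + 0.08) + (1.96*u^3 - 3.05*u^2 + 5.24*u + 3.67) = 1.96*u^3 - 0.65*u^2 + 6.82*u + 3.75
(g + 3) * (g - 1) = g^2 + 2*g - 3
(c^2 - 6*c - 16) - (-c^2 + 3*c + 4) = 2*c^2 - 9*c - 20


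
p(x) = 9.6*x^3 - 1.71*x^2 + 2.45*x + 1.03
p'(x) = 28.8*x^2 - 3.42*x + 2.45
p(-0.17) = 0.52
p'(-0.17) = 3.86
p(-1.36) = -29.61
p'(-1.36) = 60.37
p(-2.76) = -220.59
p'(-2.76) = 231.28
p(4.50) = 852.23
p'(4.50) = 570.26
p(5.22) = 1332.70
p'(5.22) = 769.35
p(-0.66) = -4.09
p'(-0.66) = 17.25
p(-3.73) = -530.09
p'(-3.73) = 415.90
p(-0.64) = -3.75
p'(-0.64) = 16.44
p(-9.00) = -7157.93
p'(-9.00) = 2366.03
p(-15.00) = -32820.47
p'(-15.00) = 6533.75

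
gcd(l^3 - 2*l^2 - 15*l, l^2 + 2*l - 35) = l - 5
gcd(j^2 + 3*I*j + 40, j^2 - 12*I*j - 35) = j - 5*I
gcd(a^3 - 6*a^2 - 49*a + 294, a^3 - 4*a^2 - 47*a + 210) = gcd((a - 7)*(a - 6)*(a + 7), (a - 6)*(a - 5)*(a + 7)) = a^2 + a - 42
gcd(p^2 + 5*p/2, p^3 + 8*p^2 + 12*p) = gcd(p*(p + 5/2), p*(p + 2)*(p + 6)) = p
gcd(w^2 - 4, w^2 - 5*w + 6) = w - 2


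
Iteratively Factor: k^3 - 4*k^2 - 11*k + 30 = (k - 2)*(k^2 - 2*k - 15) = (k - 2)*(k + 3)*(k - 5)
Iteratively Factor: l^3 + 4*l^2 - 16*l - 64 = (l + 4)*(l^2 - 16) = (l - 4)*(l + 4)*(l + 4)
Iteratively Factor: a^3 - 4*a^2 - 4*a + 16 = (a - 2)*(a^2 - 2*a - 8) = (a - 4)*(a - 2)*(a + 2)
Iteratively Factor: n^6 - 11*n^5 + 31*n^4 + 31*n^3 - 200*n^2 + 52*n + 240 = (n - 2)*(n^5 - 9*n^4 + 13*n^3 + 57*n^2 - 86*n - 120) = (n - 5)*(n - 2)*(n^4 - 4*n^3 - 7*n^2 + 22*n + 24) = (n - 5)*(n - 4)*(n - 2)*(n^3 - 7*n - 6) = (n - 5)*(n - 4)*(n - 2)*(n + 2)*(n^2 - 2*n - 3) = (n - 5)*(n - 4)*(n - 3)*(n - 2)*(n + 2)*(n + 1)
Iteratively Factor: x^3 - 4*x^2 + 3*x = (x - 3)*(x^2 - x) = x*(x - 3)*(x - 1)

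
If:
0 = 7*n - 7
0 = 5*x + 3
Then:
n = 1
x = -3/5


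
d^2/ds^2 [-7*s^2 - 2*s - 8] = -14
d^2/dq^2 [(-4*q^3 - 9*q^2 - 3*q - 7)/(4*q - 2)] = (-16*q^3 + 24*q^2 - 12*q - 43)/(8*q^3 - 12*q^2 + 6*q - 1)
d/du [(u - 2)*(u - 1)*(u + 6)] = 3*u^2 + 6*u - 16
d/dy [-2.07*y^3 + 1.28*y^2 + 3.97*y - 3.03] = -6.21*y^2 + 2.56*y + 3.97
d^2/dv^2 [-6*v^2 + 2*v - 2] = -12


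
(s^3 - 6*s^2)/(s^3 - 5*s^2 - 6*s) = s/(s + 1)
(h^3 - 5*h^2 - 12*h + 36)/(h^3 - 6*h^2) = (h^2 + h - 6)/h^2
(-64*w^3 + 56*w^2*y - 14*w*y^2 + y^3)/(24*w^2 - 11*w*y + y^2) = (8*w^2 - 6*w*y + y^2)/(-3*w + y)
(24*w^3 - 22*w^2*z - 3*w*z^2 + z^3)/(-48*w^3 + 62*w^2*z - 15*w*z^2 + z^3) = (4*w + z)/(-8*w + z)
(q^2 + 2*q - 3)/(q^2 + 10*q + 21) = (q - 1)/(q + 7)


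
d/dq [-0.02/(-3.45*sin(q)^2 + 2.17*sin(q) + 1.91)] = (0.0434 - 0.138*sin(q))*cos(q)/(-3.45*sin(q)^2 + 2.17*sin(q) + 1.91)^2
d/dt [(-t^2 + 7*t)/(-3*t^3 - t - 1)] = (-t*(t - 7)*(9*t^2 + 1) + (2*t - 7)*(3*t^3 + t + 1))/(3*t^3 + t + 1)^2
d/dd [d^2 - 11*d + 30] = 2*d - 11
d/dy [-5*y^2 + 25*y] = 25 - 10*y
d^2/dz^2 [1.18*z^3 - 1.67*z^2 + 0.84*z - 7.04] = 7.08*z - 3.34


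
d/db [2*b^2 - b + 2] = 4*b - 1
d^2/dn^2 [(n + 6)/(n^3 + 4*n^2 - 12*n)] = 2*(3*n^2 - 6*n + 4)/(n^3*(n^3 - 6*n^2 + 12*n - 8))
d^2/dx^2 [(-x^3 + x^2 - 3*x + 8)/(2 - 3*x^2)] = 2*(33*x^3 - 234*x^2 + 66*x - 52)/(27*x^6 - 54*x^4 + 36*x^2 - 8)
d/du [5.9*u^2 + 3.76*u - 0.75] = 11.8*u + 3.76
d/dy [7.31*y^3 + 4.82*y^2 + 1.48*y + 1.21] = 21.93*y^2 + 9.64*y + 1.48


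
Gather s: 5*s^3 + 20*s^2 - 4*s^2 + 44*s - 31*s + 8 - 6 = 5*s^3 + 16*s^2 + 13*s + 2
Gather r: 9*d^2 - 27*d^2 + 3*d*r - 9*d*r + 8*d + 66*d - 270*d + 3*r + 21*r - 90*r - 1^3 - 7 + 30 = -18*d^2 - 196*d + r*(-6*d - 66) + 22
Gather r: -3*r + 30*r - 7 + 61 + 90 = 27*r + 144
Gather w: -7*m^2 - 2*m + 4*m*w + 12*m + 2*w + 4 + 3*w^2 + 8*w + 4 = -7*m^2 + 10*m + 3*w^2 + w*(4*m + 10) + 8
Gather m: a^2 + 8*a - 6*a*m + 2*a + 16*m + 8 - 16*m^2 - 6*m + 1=a^2 + 10*a - 16*m^2 + m*(10 - 6*a) + 9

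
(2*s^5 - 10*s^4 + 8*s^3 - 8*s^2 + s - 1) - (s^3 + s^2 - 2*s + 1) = 2*s^5 - 10*s^4 + 7*s^3 - 9*s^2 + 3*s - 2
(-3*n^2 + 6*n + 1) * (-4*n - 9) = 12*n^3 + 3*n^2 - 58*n - 9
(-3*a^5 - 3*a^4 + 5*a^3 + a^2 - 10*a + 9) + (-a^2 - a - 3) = -3*a^5 - 3*a^4 + 5*a^3 - 11*a + 6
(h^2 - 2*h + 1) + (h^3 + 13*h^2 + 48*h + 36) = h^3 + 14*h^2 + 46*h + 37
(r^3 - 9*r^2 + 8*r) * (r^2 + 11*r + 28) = r^5 + 2*r^4 - 63*r^3 - 164*r^2 + 224*r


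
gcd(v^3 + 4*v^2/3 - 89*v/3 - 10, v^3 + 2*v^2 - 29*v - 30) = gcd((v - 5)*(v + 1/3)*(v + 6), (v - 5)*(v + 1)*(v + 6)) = v^2 + v - 30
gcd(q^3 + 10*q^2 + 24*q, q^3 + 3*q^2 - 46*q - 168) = q^2 + 10*q + 24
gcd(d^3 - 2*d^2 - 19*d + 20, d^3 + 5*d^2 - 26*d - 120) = d^2 - d - 20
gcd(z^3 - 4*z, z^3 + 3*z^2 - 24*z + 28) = z - 2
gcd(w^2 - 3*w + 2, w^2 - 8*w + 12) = w - 2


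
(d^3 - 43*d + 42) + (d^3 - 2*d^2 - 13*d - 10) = 2*d^3 - 2*d^2 - 56*d + 32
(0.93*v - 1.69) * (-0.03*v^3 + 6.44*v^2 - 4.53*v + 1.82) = -0.0279*v^4 + 6.0399*v^3 - 15.0965*v^2 + 9.3483*v - 3.0758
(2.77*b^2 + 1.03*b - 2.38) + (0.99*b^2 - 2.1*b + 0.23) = 3.76*b^2 - 1.07*b - 2.15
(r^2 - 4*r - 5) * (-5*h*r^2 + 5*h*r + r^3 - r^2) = -5*h*r^4 + 25*h*r^3 + 5*h*r^2 - 25*h*r + r^5 - 5*r^4 - r^3 + 5*r^2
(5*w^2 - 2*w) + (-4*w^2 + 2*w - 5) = w^2 - 5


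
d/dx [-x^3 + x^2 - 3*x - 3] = -3*x^2 + 2*x - 3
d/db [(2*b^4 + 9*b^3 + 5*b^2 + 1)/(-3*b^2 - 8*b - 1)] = (-12*b^5 - 75*b^4 - 152*b^3 - 67*b^2 - 4*b + 8)/(9*b^4 + 48*b^3 + 70*b^2 + 16*b + 1)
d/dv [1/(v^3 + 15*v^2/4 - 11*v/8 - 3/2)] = 8*(-24*v^2 - 60*v + 11)/(8*v^3 + 30*v^2 - 11*v - 12)^2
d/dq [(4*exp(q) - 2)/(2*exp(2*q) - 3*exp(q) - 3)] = (-8*exp(2*q) + 8*exp(q) - 18)*exp(q)/(4*exp(4*q) - 12*exp(3*q) - 3*exp(2*q) + 18*exp(q) + 9)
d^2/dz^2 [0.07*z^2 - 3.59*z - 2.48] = 0.140000000000000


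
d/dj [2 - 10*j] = -10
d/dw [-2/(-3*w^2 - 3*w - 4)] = 6*(-2*w - 1)/(3*w^2 + 3*w + 4)^2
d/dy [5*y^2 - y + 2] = 10*y - 1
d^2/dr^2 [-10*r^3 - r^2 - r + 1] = -60*r - 2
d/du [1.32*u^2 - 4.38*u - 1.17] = 2.64*u - 4.38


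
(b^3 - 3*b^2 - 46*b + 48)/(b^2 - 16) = (b^3 - 3*b^2 - 46*b + 48)/(b^2 - 16)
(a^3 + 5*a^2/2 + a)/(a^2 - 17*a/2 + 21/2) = a*(2*a^2 + 5*a + 2)/(2*a^2 - 17*a + 21)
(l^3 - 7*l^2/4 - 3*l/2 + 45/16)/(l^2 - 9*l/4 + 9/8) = (8*l^2 - 2*l - 15)/(2*(4*l - 3))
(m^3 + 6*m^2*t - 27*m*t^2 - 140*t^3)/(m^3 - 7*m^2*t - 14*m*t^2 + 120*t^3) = (-m - 7*t)/(-m + 6*t)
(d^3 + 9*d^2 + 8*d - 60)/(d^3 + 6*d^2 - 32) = (d^2 + 11*d + 30)/(d^2 + 8*d + 16)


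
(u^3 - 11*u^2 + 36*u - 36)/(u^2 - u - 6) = (u^2 - 8*u + 12)/(u + 2)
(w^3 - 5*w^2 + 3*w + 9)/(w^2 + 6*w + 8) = (w^3 - 5*w^2 + 3*w + 9)/(w^2 + 6*w + 8)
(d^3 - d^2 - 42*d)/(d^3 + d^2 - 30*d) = (d - 7)/(d - 5)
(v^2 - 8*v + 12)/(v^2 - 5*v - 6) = (v - 2)/(v + 1)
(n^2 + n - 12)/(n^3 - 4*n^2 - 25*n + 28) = (n - 3)/(n^2 - 8*n + 7)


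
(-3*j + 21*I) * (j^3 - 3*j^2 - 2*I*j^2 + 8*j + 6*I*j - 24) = -3*j^4 + 9*j^3 + 27*I*j^3 + 18*j^2 - 81*I*j^2 - 54*j + 168*I*j - 504*I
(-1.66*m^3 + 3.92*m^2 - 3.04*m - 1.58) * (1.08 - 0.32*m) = 0.5312*m^4 - 3.0472*m^3 + 5.2064*m^2 - 2.7776*m - 1.7064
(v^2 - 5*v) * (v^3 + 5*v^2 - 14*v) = v^5 - 39*v^3 + 70*v^2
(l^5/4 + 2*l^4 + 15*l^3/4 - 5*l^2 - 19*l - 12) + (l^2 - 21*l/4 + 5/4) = l^5/4 + 2*l^4 + 15*l^3/4 - 4*l^2 - 97*l/4 - 43/4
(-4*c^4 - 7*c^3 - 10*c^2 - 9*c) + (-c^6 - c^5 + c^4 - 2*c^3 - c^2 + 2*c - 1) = -c^6 - c^5 - 3*c^4 - 9*c^3 - 11*c^2 - 7*c - 1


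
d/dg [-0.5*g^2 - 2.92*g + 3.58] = -1.0*g - 2.92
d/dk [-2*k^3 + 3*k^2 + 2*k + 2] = -6*k^2 + 6*k + 2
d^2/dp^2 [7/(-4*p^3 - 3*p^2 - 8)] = 42*(-12*p^2*(2*p + 1)^2 + (4*p + 1)*(4*p^3 + 3*p^2 + 8))/(4*p^3 + 3*p^2 + 8)^3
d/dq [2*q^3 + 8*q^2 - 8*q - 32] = 6*q^2 + 16*q - 8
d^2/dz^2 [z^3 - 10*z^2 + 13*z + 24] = 6*z - 20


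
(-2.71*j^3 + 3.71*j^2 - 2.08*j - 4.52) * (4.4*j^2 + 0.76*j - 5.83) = -11.924*j^5 + 14.2644*j^4 + 9.4669*j^3 - 43.0981*j^2 + 8.6912*j + 26.3516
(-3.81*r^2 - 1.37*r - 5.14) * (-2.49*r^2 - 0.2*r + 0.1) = 9.4869*r^4 + 4.1733*r^3 + 12.6916*r^2 + 0.891*r - 0.514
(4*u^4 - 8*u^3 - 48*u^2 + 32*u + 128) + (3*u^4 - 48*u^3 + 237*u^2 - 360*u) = 7*u^4 - 56*u^3 + 189*u^2 - 328*u + 128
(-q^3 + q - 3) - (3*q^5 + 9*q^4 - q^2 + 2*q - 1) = -3*q^5 - 9*q^4 - q^3 + q^2 - q - 2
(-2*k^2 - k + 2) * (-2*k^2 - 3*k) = 4*k^4 + 8*k^3 - k^2 - 6*k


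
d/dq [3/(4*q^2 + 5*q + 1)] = 3*(-8*q - 5)/(4*q^2 + 5*q + 1)^2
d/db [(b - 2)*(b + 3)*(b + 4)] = 3*b^2 + 10*b - 2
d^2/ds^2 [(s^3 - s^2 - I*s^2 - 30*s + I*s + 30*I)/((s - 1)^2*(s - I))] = 2*(s - 91)/(s^4 - 4*s^3 + 6*s^2 - 4*s + 1)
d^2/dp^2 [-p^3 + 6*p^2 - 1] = 12 - 6*p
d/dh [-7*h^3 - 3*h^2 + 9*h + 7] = -21*h^2 - 6*h + 9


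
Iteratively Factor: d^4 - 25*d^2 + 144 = (d + 3)*(d^3 - 3*d^2 - 16*d + 48) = (d + 3)*(d + 4)*(d^2 - 7*d + 12) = (d - 4)*(d + 3)*(d + 4)*(d - 3)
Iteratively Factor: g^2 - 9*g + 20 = (g - 5)*(g - 4)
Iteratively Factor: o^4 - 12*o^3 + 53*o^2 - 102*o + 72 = (o - 3)*(o^3 - 9*o^2 + 26*o - 24) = (o - 3)*(o - 2)*(o^2 - 7*o + 12) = (o - 4)*(o - 3)*(o - 2)*(o - 3)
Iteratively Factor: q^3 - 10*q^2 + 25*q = (q)*(q^2 - 10*q + 25) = q*(q - 5)*(q - 5)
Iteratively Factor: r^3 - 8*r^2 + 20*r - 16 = (r - 2)*(r^2 - 6*r + 8) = (r - 2)^2*(r - 4)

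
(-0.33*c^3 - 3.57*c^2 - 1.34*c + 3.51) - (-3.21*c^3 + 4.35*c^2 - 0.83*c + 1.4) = 2.88*c^3 - 7.92*c^2 - 0.51*c + 2.11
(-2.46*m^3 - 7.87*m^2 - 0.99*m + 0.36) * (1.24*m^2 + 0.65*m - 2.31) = -3.0504*m^5 - 11.3578*m^4 - 0.6605*m^3 + 17.9826*m^2 + 2.5209*m - 0.8316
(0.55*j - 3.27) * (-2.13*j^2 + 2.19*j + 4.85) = -1.1715*j^3 + 8.1696*j^2 - 4.4938*j - 15.8595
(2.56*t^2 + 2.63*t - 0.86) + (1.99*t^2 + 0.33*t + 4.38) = 4.55*t^2 + 2.96*t + 3.52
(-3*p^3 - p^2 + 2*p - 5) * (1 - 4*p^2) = 12*p^5 + 4*p^4 - 11*p^3 + 19*p^2 + 2*p - 5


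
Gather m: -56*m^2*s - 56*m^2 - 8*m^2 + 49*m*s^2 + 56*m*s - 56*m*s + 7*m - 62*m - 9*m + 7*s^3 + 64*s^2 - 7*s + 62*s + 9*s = m^2*(-56*s - 64) + m*(49*s^2 - 64) + 7*s^3 + 64*s^2 + 64*s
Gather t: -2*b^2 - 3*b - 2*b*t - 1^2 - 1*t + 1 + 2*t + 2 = -2*b^2 - 3*b + t*(1 - 2*b) + 2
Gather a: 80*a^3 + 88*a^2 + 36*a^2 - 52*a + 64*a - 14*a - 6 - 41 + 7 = 80*a^3 + 124*a^2 - 2*a - 40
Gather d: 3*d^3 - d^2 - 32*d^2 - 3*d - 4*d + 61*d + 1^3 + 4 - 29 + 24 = 3*d^3 - 33*d^2 + 54*d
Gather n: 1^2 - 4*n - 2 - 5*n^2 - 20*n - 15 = -5*n^2 - 24*n - 16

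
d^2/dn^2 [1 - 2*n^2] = -4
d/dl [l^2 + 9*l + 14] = 2*l + 9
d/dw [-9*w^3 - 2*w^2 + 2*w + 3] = -27*w^2 - 4*w + 2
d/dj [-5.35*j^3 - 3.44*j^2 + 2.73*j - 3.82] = -16.05*j^2 - 6.88*j + 2.73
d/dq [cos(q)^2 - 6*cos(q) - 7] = 2*(3 - cos(q))*sin(q)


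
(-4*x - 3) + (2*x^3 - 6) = 2*x^3 - 4*x - 9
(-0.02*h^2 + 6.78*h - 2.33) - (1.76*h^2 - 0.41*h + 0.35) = -1.78*h^2 + 7.19*h - 2.68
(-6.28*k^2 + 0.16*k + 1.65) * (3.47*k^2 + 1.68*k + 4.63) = -21.7916*k^4 - 9.9952*k^3 - 23.0821*k^2 + 3.5128*k + 7.6395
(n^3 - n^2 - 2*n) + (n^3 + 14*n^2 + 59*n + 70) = 2*n^3 + 13*n^2 + 57*n + 70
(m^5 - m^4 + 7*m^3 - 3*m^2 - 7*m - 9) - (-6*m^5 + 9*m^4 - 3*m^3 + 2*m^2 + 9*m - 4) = 7*m^5 - 10*m^4 + 10*m^3 - 5*m^2 - 16*m - 5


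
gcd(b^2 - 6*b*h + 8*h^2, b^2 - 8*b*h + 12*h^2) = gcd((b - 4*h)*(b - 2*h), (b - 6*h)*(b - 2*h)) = b - 2*h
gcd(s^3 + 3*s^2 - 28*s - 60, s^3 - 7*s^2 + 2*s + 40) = s^2 - 3*s - 10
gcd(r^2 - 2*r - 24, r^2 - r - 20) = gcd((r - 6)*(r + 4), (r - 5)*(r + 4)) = r + 4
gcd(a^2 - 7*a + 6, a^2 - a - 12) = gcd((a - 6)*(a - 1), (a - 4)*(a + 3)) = 1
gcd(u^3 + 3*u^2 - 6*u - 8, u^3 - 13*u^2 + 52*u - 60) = u - 2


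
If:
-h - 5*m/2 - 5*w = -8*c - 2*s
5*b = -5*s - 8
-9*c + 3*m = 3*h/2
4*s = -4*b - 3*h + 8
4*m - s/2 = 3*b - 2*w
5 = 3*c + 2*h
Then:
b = -2086/495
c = -23/15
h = 24/5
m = -11/5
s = 1294/495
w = -251/198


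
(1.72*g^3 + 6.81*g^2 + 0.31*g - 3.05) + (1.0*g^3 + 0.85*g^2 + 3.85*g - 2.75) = 2.72*g^3 + 7.66*g^2 + 4.16*g - 5.8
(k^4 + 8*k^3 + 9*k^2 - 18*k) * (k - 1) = k^5 + 7*k^4 + k^3 - 27*k^2 + 18*k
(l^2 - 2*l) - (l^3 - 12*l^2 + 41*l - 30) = -l^3 + 13*l^2 - 43*l + 30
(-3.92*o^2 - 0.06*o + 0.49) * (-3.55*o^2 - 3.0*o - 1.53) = 13.916*o^4 + 11.973*o^3 + 4.4381*o^2 - 1.3782*o - 0.7497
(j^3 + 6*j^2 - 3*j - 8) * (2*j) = 2*j^4 + 12*j^3 - 6*j^2 - 16*j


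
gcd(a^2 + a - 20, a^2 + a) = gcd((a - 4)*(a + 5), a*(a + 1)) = 1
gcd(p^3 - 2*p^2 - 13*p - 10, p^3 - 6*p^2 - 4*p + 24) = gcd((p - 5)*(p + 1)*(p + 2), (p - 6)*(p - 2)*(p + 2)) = p + 2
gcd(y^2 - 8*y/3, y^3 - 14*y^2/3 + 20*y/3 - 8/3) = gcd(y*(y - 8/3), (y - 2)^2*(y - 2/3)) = 1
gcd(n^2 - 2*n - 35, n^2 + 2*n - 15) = n + 5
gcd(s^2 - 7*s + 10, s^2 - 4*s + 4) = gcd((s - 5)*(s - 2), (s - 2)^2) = s - 2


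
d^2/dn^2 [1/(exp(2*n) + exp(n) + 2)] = (2*(2*exp(n) + 1)^2*exp(n) - (4*exp(n) + 1)*(exp(2*n) + exp(n) + 2))*exp(n)/(exp(2*n) + exp(n) + 2)^3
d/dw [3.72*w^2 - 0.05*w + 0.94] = 7.44*w - 0.05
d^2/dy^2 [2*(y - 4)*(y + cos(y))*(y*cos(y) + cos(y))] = -2*y^3*cos(y) - 12*y^2*sin(y) + 6*y^2*cos(y) - 4*y^2*cos(2*y) + 24*y*sin(y) - 8*y*sin(2*y) + 20*y*cos(y) + 12*y*cos(2*y) + 16*sin(y) + 12*sin(2*y) - 12*cos(y) + 18*cos(2*y) + 2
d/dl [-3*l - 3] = -3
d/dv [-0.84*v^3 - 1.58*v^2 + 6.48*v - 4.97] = -2.52*v^2 - 3.16*v + 6.48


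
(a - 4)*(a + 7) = a^2 + 3*a - 28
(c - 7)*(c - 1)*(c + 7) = c^3 - c^2 - 49*c + 49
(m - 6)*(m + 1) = m^2 - 5*m - 6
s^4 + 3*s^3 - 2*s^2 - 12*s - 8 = (s - 2)*(s + 1)*(s + 2)^2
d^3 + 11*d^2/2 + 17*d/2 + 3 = (d + 1/2)*(d + 2)*(d + 3)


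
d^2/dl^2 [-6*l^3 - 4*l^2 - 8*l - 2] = -36*l - 8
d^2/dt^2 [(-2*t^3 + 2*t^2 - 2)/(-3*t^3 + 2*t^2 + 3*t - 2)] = 4*(-3*t^6 + 27*t^5 - 9*t^4 + 13*t^3 - 45*t^2 + 12*t + 9)/(27*t^9 - 54*t^8 - 45*t^7 + 154*t^6 - 27*t^5 - 138*t^4 + 81*t^3 + 30*t^2 - 36*t + 8)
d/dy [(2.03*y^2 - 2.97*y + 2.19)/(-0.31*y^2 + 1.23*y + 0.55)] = (1.5762*y^2 + 3.5908*y - 4.3272)/(0.0961*y^4 - 0.7626*y^3 + 1.1719*y^2 + 1.353*y + 0.3025)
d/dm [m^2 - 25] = 2*m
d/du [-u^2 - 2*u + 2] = -2*u - 2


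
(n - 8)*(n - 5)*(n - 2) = n^3 - 15*n^2 + 66*n - 80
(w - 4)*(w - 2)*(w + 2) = w^3 - 4*w^2 - 4*w + 16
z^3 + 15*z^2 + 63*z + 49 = (z + 1)*(z + 7)^2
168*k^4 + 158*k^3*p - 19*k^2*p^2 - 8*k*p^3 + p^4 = (-7*k + p)*(-6*k + p)*(k + p)*(4*k + p)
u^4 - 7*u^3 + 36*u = u*(u - 6)*(u - 3)*(u + 2)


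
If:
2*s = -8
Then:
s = -4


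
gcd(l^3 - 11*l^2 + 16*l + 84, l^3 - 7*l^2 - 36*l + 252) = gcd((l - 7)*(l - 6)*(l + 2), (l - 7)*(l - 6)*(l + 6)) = l^2 - 13*l + 42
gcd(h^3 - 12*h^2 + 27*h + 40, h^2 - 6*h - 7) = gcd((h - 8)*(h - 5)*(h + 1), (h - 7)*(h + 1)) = h + 1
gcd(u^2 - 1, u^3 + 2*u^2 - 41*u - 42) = u + 1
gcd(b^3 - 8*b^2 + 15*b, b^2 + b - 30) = b - 5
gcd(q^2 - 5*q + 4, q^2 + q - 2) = q - 1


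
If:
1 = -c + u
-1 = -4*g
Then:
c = u - 1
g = 1/4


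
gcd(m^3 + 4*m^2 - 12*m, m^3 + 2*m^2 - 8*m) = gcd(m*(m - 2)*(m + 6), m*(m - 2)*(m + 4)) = m^2 - 2*m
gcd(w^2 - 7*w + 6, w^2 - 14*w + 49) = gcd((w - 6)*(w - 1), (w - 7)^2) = 1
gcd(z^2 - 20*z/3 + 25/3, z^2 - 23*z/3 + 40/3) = z - 5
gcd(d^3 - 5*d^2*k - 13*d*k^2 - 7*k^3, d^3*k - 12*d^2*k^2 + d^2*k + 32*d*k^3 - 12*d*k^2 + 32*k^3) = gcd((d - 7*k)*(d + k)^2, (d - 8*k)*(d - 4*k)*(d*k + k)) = 1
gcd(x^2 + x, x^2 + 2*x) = x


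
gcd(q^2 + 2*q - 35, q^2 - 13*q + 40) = q - 5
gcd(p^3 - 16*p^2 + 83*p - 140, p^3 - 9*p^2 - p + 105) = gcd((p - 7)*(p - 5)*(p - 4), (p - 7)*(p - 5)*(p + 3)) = p^2 - 12*p + 35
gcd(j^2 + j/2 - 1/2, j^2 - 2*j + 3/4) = j - 1/2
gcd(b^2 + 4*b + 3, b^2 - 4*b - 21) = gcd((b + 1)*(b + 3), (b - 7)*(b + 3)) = b + 3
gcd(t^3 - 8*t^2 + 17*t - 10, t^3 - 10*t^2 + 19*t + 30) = t - 5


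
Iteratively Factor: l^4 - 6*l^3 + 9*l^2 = (l - 3)*(l^3 - 3*l^2) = l*(l - 3)*(l^2 - 3*l) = l*(l - 3)^2*(l)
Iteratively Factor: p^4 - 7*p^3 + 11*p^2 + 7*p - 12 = (p - 1)*(p^3 - 6*p^2 + 5*p + 12) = (p - 4)*(p - 1)*(p^2 - 2*p - 3) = (p - 4)*(p - 1)*(p + 1)*(p - 3)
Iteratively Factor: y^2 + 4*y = (y)*(y + 4)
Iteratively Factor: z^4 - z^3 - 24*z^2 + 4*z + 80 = (z + 2)*(z^3 - 3*z^2 - 18*z + 40) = (z - 5)*(z + 2)*(z^2 + 2*z - 8) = (z - 5)*(z - 2)*(z + 2)*(z + 4)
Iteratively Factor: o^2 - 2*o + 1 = (o - 1)*(o - 1)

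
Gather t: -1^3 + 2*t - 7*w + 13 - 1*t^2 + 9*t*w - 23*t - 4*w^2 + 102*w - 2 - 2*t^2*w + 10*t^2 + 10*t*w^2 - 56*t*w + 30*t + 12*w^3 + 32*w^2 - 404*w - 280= t^2*(9 - 2*w) + t*(10*w^2 - 47*w + 9) + 12*w^3 + 28*w^2 - 309*w - 270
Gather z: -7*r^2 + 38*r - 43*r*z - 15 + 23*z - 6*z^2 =-7*r^2 + 38*r - 6*z^2 + z*(23 - 43*r) - 15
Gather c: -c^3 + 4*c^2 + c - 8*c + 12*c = -c^3 + 4*c^2 + 5*c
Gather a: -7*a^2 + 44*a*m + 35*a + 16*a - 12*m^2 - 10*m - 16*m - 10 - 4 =-7*a^2 + a*(44*m + 51) - 12*m^2 - 26*m - 14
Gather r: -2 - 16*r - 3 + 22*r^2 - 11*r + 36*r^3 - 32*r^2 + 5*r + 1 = 36*r^3 - 10*r^2 - 22*r - 4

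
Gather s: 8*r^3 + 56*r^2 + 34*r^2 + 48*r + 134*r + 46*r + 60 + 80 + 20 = 8*r^3 + 90*r^2 + 228*r + 160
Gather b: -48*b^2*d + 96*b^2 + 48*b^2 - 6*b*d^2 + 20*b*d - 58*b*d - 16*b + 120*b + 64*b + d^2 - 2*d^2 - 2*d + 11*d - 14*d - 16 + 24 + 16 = b^2*(144 - 48*d) + b*(-6*d^2 - 38*d + 168) - d^2 - 5*d + 24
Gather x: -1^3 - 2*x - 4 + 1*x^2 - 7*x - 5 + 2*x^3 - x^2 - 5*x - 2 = 2*x^3 - 14*x - 12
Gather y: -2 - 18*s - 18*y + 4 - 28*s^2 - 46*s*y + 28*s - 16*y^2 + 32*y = -28*s^2 + 10*s - 16*y^2 + y*(14 - 46*s) + 2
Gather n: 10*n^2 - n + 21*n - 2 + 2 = 10*n^2 + 20*n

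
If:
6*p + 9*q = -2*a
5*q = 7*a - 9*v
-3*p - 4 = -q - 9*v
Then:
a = 3*v/29 + 40/87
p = 71*v/29 - 292/261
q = 56/87 - 48*v/29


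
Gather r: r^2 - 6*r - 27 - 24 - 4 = r^2 - 6*r - 55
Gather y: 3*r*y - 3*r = 3*r*y - 3*r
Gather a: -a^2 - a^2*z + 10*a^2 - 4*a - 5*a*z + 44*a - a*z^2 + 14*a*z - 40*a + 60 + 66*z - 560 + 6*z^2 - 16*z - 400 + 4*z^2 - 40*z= a^2*(9 - z) + a*(-z^2 + 9*z) + 10*z^2 + 10*z - 900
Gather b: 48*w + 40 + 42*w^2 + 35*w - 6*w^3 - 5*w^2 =-6*w^3 + 37*w^2 + 83*w + 40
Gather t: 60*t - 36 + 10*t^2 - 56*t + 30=10*t^2 + 4*t - 6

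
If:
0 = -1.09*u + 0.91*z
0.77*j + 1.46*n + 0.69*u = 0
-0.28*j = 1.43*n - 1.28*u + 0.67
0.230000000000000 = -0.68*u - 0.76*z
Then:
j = 2.01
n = -0.99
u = -0.14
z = -0.17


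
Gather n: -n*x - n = n*(-x - 1)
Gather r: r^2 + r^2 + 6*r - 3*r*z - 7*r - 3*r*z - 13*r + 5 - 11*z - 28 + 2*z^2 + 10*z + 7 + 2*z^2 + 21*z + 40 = 2*r^2 + r*(-6*z - 14) + 4*z^2 + 20*z + 24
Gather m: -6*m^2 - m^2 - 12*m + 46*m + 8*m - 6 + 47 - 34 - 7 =-7*m^2 + 42*m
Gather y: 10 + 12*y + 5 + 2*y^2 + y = 2*y^2 + 13*y + 15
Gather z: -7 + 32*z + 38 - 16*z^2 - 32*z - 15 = 16 - 16*z^2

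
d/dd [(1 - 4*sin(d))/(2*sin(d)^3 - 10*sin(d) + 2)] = (8*sin(d)^3 - 3*sin(d)^2 + 1)*cos(d)/(2*(sin(d)^3 - 5*sin(d) + 1)^2)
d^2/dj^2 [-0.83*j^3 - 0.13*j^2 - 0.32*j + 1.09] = -4.98*j - 0.26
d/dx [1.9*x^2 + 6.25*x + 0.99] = 3.8*x + 6.25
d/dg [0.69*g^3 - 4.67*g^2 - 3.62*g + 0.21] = 2.07*g^2 - 9.34*g - 3.62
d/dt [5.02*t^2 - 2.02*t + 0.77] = 10.04*t - 2.02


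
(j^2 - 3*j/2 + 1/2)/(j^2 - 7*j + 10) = (2*j^2 - 3*j + 1)/(2*(j^2 - 7*j + 10))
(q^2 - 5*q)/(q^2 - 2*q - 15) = q/(q + 3)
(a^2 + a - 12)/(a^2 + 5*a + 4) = (a - 3)/(a + 1)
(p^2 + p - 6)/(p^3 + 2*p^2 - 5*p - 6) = 1/(p + 1)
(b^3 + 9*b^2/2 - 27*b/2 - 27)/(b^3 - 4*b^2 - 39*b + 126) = (b + 3/2)/(b - 7)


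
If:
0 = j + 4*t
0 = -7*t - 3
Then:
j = 12/7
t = -3/7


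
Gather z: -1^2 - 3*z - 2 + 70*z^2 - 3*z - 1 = 70*z^2 - 6*z - 4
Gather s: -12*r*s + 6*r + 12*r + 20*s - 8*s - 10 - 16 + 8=18*r + s*(12 - 12*r) - 18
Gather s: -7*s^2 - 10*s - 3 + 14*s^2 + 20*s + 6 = 7*s^2 + 10*s + 3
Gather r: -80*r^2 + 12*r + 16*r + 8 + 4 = -80*r^2 + 28*r + 12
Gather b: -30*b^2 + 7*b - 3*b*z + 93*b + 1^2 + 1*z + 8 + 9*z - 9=-30*b^2 + b*(100 - 3*z) + 10*z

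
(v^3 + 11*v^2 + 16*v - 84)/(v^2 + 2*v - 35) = (v^2 + 4*v - 12)/(v - 5)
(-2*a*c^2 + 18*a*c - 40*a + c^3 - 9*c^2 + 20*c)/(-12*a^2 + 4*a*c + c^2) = (c^2 - 9*c + 20)/(6*a + c)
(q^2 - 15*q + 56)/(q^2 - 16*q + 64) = (q - 7)/(q - 8)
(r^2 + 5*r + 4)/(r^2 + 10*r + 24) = (r + 1)/(r + 6)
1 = 1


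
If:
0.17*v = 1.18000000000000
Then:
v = 6.94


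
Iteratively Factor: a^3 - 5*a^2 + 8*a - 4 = (a - 2)*(a^2 - 3*a + 2) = (a - 2)*(a - 1)*(a - 2)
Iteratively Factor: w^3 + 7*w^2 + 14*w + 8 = (w + 1)*(w^2 + 6*w + 8) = (w + 1)*(w + 4)*(w + 2)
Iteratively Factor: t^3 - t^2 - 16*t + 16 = (t - 1)*(t^2 - 16) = (t - 4)*(t - 1)*(t + 4)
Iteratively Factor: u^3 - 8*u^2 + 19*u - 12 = (u - 4)*(u^2 - 4*u + 3) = (u - 4)*(u - 3)*(u - 1)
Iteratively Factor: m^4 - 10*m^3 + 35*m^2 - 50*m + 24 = (m - 2)*(m^3 - 8*m^2 + 19*m - 12) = (m - 2)*(m - 1)*(m^2 - 7*m + 12) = (m - 3)*(m - 2)*(m - 1)*(m - 4)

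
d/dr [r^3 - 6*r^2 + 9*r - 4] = 3*r^2 - 12*r + 9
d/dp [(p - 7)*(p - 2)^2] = (p - 2)*(3*p - 16)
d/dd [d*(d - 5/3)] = 2*d - 5/3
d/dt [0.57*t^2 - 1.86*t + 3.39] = 1.14*t - 1.86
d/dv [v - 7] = 1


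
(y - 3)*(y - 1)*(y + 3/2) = y^3 - 5*y^2/2 - 3*y + 9/2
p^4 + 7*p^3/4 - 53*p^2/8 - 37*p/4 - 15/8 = (p - 5/2)*(p + 1/4)*(p + 1)*(p + 3)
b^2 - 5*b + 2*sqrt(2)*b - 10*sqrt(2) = (b - 5)*(b + 2*sqrt(2))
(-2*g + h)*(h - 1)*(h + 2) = -2*g*h^2 - 2*g*h + 4*g + h^3 + h^2 - 2*h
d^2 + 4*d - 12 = (d - 2)*(d + 6)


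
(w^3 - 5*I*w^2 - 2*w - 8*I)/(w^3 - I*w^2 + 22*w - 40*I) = (w + I)/(w + 5*I)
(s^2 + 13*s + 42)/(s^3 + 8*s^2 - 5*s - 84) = (s + 6)/(s^2 + s - 12)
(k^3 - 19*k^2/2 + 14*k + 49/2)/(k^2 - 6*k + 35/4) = 2*(k^2 - 6*k - 7)/(2*k - 5)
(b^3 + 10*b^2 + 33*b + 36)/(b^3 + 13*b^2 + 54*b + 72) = (b + 3)/(b + 6)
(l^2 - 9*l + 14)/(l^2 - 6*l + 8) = (l - 7)/(l - 4)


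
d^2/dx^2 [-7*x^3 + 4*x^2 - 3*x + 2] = 8 - 42*x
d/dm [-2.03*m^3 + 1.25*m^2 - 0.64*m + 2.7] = -6.09*m^2 + 2.5*m - 0.64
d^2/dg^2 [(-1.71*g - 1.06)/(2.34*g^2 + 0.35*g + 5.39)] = (-(1.71*g + 1.06)*(4.68*g + 0.35)*(9.36*g + 0.7) + (24.0084*g + 6.1578)*(2.34*g^2 + 0.35*g + 5.39))/(2.34*g^2 + 0.35*g + 5.39)^3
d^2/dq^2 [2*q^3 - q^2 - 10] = 12*q - 2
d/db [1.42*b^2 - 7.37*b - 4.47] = 2.84*b - 7.37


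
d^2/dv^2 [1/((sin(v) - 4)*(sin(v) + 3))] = (-4*sin(v)^4 + 3*sin(v)^3 - 43*sin(v)^2 + 6*sin(v) + 26)/((sin(v) - 4)^3*(sin(v) + 3)^3)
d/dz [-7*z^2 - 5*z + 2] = -14*z - 5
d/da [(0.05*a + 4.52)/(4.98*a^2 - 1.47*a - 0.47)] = (-0.249*a^2 - 45.0192*a + 6.6209)/(24.8004*a^4 - 14.6412*a^3 - 2.5203*a^2 + 1.3818*a + 0.2209)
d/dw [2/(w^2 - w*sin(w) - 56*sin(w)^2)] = 2*(w*cos(w) - 2*w + sin(w) + 56*sin(2*w))/((w - 8*sin(w))^2*(w + 7*sin(w))^2)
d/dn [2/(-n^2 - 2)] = 4*n/(n^2 + 2)^2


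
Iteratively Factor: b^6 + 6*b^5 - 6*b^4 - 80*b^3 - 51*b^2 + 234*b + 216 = (b - 2)*(b^5 + 8*b^4 + 10*b^3 - 60*b^2 - 171*b - 108) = (b - 2)*(b + 1)*(b^4 + 7*b^3 + 3*b^2 - 63*b - 108) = (b - 2)*(b + 1)*(b + 3)*(b^3 + 4*b^2 - 9*b - 36) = (b - 2)*(b + 1)*(b + 3)^2*(b^2 + b - 12) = (b - 3)*(b - 2)*(b + 1)*(b + 3)^2*(b + 4)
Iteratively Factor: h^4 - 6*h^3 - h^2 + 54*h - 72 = (h - 4)*(h^3 - 2*h^2 - 9*h + 18) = (h - 4)*(h + 3)*(h^2 - 5*h + 6) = (h - 4)*(h - 3)*(h + 3)*(h - 2)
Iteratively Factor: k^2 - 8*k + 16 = (k - 4)*(k - 4)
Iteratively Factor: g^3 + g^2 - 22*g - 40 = (g + 2)*(g^2 - g - 20) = (g + 2)*(g + 4)*(g - 5)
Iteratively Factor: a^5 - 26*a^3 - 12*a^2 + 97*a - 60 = (a + 3)*(a^4 - 3*a^3 - 17*a^2 + 39*a - 20) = (a - 1)*(a + 3)*(a^3 - 2*a^2 - 19*a + 20) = (a - 1)*(a + 3)*(a + 4)*(a^2 - 6*a + 5) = (a - 5)*(a - 1)*(a + 3)*(a + 4)*(a - 1)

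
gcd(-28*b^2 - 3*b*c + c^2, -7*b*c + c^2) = 7*b - c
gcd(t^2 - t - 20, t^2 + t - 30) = t - 5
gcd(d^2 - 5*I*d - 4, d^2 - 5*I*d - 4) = d^2 - 5*I*d - 4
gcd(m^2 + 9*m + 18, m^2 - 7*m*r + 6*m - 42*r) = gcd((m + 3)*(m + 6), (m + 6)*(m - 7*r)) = m + 6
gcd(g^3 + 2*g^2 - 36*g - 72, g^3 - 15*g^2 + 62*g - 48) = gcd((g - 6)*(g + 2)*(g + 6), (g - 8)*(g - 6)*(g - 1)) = g - 6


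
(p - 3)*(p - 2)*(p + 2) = p^3 - 3*p^2 - 4*p + 12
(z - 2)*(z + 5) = z^2 + 3*z - 10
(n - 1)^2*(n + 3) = n^3 + n^2 - 5*n + 3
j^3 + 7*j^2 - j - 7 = (j - 1)*(j + 1)*(j + 7)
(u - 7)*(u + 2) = u^2 - 5*u - 14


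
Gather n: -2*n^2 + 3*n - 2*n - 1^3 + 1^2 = -2*n^2 + n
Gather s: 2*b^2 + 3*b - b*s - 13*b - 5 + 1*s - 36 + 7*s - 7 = 2*b^2 - 10*b + s*(8 - b) - 48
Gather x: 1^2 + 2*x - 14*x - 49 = -12*x - 48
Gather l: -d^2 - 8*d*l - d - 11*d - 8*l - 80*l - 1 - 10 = -d^2 - 12*d + l*(-8*d - 88) - 11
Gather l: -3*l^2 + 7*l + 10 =-3*l^2 + 7*l + 10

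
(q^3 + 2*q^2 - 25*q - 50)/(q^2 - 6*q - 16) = (q^2 - 25)/(q - 8)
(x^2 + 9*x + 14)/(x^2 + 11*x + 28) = (x + 2)/(x + 4)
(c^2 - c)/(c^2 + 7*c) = (c - 1)/(c + 7)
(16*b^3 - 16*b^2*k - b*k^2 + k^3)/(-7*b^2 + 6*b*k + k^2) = (-16*b^2 + k^2)/(7*b + k)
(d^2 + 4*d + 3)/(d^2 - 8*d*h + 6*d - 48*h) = (d^2 + 4*d + 3)/(d^2 - 8*d*h + 6*d - 48*h)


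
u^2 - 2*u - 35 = (u - 7)*(u + 5)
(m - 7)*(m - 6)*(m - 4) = m^3 - 17*m^2 + 94*m - 168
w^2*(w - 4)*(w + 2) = w^4 - 2*w^3 - 8*w^2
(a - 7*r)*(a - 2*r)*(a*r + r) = a^3*r - 9*a^2*r^2 + a^2*r + 14*a*r^3 - 9*a*r^2 + 14*r^3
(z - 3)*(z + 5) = z^2 + 2*z - 15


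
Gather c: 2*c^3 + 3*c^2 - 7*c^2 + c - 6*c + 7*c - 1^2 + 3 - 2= 2*c^3 - 4*c^2 + 2*c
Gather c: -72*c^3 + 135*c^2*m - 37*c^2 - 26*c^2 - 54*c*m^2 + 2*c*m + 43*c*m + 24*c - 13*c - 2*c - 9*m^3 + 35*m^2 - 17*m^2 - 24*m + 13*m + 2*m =-72*c^3 + c^2*(135*m - 63) + c*(-54*m^2 + 45*m + 9) - 9*m^3 + 18*m^2 - 9*m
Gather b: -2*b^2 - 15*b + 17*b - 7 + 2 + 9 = -2*b^2 + 2*b + 4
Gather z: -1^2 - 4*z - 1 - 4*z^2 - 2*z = -4*z^2 - 6*z - 2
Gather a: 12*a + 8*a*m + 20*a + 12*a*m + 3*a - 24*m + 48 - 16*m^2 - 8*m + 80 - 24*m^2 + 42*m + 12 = a*(20*m + 35) - 40*m^2 + 10*m + 140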